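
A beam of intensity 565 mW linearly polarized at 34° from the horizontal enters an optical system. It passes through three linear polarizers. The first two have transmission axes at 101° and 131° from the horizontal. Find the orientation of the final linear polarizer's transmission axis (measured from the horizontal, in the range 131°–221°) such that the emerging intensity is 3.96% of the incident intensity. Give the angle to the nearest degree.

θ ≈ 185°

By Malus's law, I₁ = I₀ cos²(101° − 34°) = I₀ cos²(67°) = 0.1527 I₀.
I₂ = I₁ cos²(131° − 101°) = 0.1527 I₀ · cos²(30°) = 0.1145 I₀.
Need I₃/I₀ = 0.0396, so cos²(θ − 131°) = 0.0396 / 0.1145 = 0.3458.
θ − 131° = arccos(√0.3458) = 54.0°, giving θ ≈ 131 + 54.0 = 185.0°.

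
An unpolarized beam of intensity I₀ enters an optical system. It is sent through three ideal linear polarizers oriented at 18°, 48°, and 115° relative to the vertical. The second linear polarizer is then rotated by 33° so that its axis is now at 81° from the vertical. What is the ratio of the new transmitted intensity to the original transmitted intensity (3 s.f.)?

I_new/I_old ≈ 1.24

Before rotation:
Unpolarized light through the first polarizer → I₁ = ½ I₀, now polarized at 18°.
I₂ = I₁ cos²(48° − 18°) = 0.5 I₀ · cos²(30°) = 0.375 I₀.
I₃ = I₂ cos²(115° − 48°) = 0.375 I₀ · cos²(67°) = 0.05725 I₀.
After rotation:
Unpolarized light through the first polarizer → I₁ = ½ I₀, now polarized at 18°.
I₂ = I₁ cos²(81° − 18°) = 0.5 I₀ · cos²(63°) = 0.1031 I₀.
I₃ = I₂ cos²(115° − 81°) = 0.1031 I₀ · cos²(34°) = 0.07083 I₀.
Ratio = 0.07083 / 0.05725 = 1.237.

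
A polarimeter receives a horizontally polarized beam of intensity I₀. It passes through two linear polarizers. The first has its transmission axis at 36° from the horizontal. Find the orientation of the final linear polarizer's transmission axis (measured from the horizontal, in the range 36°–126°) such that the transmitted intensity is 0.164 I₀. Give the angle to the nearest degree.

θ ≈ 96°

By Malus's law, I₁ = I₀ cos²(36° − 0°) = I₀ cos²(36°) = 0.6545 I₀.
Need I₂/I₀ = 0.164, so cos²(θ − 36°) = 0.164 / 0.6545 = 0.2506.
θ − 36° = arccos(√0.2506) = 60.0°, giving θ ≈ 36 + 60.0 = 96.0°.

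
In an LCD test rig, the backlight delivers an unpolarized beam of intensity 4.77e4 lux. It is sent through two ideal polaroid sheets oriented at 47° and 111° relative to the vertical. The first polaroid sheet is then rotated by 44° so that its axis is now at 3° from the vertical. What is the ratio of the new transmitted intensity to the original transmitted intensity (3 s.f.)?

I_new/I_old ≈ 0.497

Before rotation:
Unpolarized light through the first polarizer → I₁ = ½ I₀, now polarized at 47°.
I₂ = I₁ cos²(111° − 47°) = 0.5 I₀ · cos²(64°) = 0.09608 I₀.
After rotation:
Unpolarized light through the first polarizer → I₁ = ½ I₀, now polarized at 3°.
Angle between axes 1 and 2: 72°. I₂ = 0.5 I₀ · cos²(72°) = 0.04775 I₀.
Ratio = 0.04775 / 0.09608 = 0.4969.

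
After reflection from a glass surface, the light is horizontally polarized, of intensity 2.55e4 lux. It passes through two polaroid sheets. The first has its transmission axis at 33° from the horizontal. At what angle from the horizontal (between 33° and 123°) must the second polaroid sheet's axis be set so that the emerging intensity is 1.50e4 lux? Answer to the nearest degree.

θ ≈ 57°

By Malus's law, I₁ = I₀ cos²(33° − 0°) = I₀ cos²(33°) = 0.7034 I₀.
Target fraction: 1.50e4 / 2.55e4 lux = 0.5882 of I₀.
Need I₂/I₀ = 0.5882, so cos²(θ − 33°) = 0.5882 / 0.7034 = 0.8363.
θ − 33° = arccos(√0.8363) = 23.9°, giving θ ≈ 33 + 23.9 = 56.9°.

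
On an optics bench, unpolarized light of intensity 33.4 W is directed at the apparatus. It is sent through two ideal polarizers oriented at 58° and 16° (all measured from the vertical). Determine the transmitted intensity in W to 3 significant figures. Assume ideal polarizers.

Unpolarized light through the first polarizer → I₁ = 33.4 W/2 = 16.7 W, polarized at 58°.
I₂ = I₁ · cos²(42°) = 16.7 · 0.5523 = 9.223 W.

I ≈ 9.22 W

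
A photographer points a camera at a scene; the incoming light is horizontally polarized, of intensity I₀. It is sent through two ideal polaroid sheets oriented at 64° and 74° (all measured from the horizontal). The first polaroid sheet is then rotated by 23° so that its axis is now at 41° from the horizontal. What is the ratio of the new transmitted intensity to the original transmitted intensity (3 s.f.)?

Before rotation:
I₁ = I₀ cos²(64° − 0°) = I₀ cos²(64°) = 0.1922 I₀.
I₂ = I₁ cos²(74° − 64°) = 0.1922 I₀ · cos²(10°) = 0.1864 I₀.
After rotation:
I₁ = I₀ cos²(41° − 0°) = I₀ cos²(41°) = 0.5696 I₀.
I₂ = I₁ cos²(74° − 41°) = 0.5696 I₀ · cos²(33°) = 0.4006 I₀.
Ratio = 0.4006 / 0.1864 = 2.15.

I_new/I_old ≈ 2.15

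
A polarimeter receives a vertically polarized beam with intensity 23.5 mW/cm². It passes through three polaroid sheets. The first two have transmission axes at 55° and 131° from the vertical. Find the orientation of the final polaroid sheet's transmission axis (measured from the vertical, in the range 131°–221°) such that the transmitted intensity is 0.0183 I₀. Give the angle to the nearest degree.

I₁ = I₀ cos²(55° − 0°) = I₀ cos²(55°) = 0.329 I₀.
I₂ = I₁ cos²(131° − 55°) = 0.329 I₀ · cos²(76°) = 0.01925 I₀.
Need I₃/I₀ = 0.0183, so cos²(θ − 131°) = 0.0183 / 0.01925 = 0.9504.
θ − 131° = arccos(√0.9504) = 12.9°, giving θ ≈ 131 + 12.9 = 143.9°.

θ ≈ 144°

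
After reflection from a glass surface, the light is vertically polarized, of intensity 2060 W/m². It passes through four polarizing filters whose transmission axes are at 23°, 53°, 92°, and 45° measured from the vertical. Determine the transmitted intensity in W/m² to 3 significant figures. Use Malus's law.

I ≈ 368 W/m²

By Malus's law, I₁ = 2060 W/m² · cos²(23°) = 1745 W/m².
I₂ = I₁ · cos²(30°) = 1745 · 0.75 = 1309 W/m².
I₃ = I₂ · cos²(39°) = 1309 · 0.604 = 790.7 W/m².
I₄ = I₃ · cos²(47°) = 790.7 · 0.4651 = 367.7 W/m².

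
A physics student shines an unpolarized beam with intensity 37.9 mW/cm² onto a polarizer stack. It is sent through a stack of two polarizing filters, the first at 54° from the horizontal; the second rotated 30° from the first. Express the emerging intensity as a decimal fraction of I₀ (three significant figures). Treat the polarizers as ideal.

I/I₀ ≈ 0.375

Unpolarized light through the first polarizer → I₁ = 37.9 mW/cm²/2 = 18.95 mW/cm², polarized at 54°.
I₂ = I₁ · cos²(30°) = 18.95 · 0.75 = 14.21 mW/cm².
Transmitted fraction = 0.375.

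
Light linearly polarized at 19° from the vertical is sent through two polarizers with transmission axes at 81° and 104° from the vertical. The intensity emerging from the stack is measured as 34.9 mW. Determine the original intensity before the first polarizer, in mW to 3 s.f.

I₀ ≈ 187 mW

I₁ = I₀ cos²(81° − 19°) = I₀ cos²(62°) = 0.2204 I₀.
I₂ = I₁ cos²(104° − 81°) = 0.2204 I₀ · cos²(23°) = 0.1868 I₀.
So 34.9 mW = 0.1868 I₀, giving I₀ = 34.9/0.1868 = 186.9 mW.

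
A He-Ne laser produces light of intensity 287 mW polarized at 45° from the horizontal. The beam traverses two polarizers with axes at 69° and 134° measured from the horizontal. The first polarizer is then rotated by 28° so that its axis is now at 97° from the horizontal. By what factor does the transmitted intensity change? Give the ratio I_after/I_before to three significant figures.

I_new/I_old ≈ 1.62

Before rotation:
I₁ = I₀ cos²(69° − 45°) = I₀ cos²(24°) = 0.8346 I₀.
I₂ = I₁ cos²(134° − 69°) = 0.8346 I₀ · cos²(65°) = 0.1491 I₀.
After rotation:
I₁ = I₀ cos²(97° − 45°) = I₀ cos²(52°) = 0.379 I₀.
I₂ = I₁ cos²(134° − 97°) = 0.379 I₀ · cos²(37°) = 0.2418 I₀.
Ratio = 0.2418 / 0.1491 = 1.622.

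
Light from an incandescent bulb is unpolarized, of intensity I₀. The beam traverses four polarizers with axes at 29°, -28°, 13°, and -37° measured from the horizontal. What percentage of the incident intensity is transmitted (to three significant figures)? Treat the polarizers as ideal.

≈ 3.49%

Unpolarized light through the first polarizer → I₁ = ½ I₀, now polarized at 29°.
I₂ = I₁ cos²(-28° − 29°) = 0.5 I₀ · cos²(57°) = 0.1483 I₀.
I₃ = I₂ cos²(13° + 28°) = 0.1483 I₀ · cos²(41°) = 0.08448 I₀.
I₄ = I₃ cos²(-37° − 13°) = 0.08448 I₀ · cos²(50°) = 0.0349 I₀.
That is 3.49% of the incident intensity.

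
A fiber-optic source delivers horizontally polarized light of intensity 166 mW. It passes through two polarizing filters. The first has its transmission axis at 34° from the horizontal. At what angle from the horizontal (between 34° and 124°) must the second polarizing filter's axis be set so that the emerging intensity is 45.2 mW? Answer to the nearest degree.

I₁ = I₀ cos²(34° − 0°) = I₀ cos²(34°) = 0.6873 I₀.
Target fraction: 45.2 / 166 mW = 0.2723 of I₀.
Need I₂/I₀ = 0.2723, so cos²(θ − 34°) = 0.2723 / 0.6873 = 0.3962.
θ − 34° = arccos(√0.3962) = 51.0°, giving θ ≈ 34 + 51.0 = 85.0°.

θ ≈ 85°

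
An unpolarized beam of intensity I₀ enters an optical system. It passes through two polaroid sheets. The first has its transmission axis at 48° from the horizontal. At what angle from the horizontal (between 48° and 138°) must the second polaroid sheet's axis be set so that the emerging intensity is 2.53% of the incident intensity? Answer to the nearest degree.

θ ≈ 125°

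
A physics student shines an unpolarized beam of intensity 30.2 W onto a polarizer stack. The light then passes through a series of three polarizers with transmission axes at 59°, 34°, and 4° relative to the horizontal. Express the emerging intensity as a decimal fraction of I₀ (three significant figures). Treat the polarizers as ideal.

Unpolarized light through the first polarizer → I₁ = 30.2 W/2 = 15.1 W, polarized at 59°.
I₂ = I₁ · cos²(25°) = 15.1 · 0.8214 = 12.4 W.
I₃ = I₂ · cos²(30°) = 12.4 · 0.75 = 9.302 W.
Transmitted fraction = 0.308.

I/I₀ ≈ 0.308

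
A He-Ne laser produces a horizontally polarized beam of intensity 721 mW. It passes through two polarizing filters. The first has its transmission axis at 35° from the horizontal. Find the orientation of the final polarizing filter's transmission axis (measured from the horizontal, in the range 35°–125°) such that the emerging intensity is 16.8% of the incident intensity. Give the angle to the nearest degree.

By Malus's law, I₁ = I₀ cos²(35° − 0°) = I₀ cos²(35°) = 0.671 I₀.
Need I₂/I₀ = 0.168, so cos²(θ − 35°) = 0.168 / 0.671 = 0.2504.
θ − 35° = arccos(√0.2504) = 60.0°, giving θ ≈ 35 + 60.0 = 95.0°.

θ ≈ 95°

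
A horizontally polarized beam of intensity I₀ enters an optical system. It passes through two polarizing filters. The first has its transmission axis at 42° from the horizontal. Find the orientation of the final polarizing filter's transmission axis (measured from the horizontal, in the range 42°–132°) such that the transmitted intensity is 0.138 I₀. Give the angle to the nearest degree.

θ ≈ 102°

By Malus's law, I₁ = I₀ cos²(42° − 0°) = I₀ cos²(42°) = 0.5523 I₀.
Need I₂/I₀ = 0.138, so cos²(θ − 42°) = 0.138 / 0.5523 = 0.2499.
θ − 42° = arccos(√0.2499) = 60.0°, giving θ ≈ 42 + 60.0 = 102.0°.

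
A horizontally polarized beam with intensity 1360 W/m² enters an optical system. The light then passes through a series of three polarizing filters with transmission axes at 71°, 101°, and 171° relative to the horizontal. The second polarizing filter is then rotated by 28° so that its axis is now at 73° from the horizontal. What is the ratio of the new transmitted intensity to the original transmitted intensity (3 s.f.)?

I_new/I_old ≈ 0.221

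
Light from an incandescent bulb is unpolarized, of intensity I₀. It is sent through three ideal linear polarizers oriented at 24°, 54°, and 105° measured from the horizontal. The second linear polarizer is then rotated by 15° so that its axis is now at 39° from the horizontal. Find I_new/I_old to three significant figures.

Before rotation:
Unpolarized light through the first polarizer → I₁ = ½ I₀, now polarized at 24°.
I₂ = I₁ cos²(54° − 24°) = 0.5 I₀ · cos²(30°) = 0.375 I₀.
I₃ = I₂ cos²(105° − 54°) = 0.375 I₀ · cos²(51°) = 0.1485 I₀.
After rotation:
Unpolarized light through the first polarizer → I₁ = ½ I₀, now polarized at 24°.
I₂ = I₁ cos²(39° − 24°) = 0.5 I₀ · cos²(15°) = 0.4665 I₀.
I₃ = I₂ cos²(105° − 39°) = 0.4665 I₀ · cos²(66°) = 0.07718 I₀.
Ratio = 0.07718 / 0.1485 = 0.5196.

I_new/I_old ≈ 0.520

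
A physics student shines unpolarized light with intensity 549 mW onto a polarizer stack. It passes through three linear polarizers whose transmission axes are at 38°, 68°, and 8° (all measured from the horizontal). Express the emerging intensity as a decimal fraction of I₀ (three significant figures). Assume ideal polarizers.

Unpolarized light through the first polarizer → I₁ = 549 mW/2 = 274.5 mW, polarized at 38°.
I₂ = I₁ · cos²(30°) = 274.5 · 0.75 = 205.9 mW.
I₃ = I₂ · cos²(60°) = 205.9 · 0.25 = 51.47 mW.
Transmitted fraction = 0.09375.

I/I₀ ≈ 0.0938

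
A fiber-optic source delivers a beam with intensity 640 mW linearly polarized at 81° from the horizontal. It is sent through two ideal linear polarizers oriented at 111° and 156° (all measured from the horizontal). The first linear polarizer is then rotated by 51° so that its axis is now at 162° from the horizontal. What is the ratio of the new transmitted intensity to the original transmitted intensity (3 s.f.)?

Before rotation:
I₁ = I₀ cos²(111° − 81°) = I₀ cos²(30°) = 0.75 I₀.
I₂ = I₁ cos²(156° − 111°) = 0.75 I₀ · cos²(45°) = 0.375 I₀.
After rotation:
I₁ = I₀ cos²(162° − 81°) = I₀ cos²(81°) = 0.02447 I₀.
I₂ = I₁ cos²(156° − 162°) = 0.02447 I₀ · cos²(6°) = 0.0242 I₀.
Ratio = 0.0242 / 0.375 = 0.06454.

I_new/I_old ≈ 0.0645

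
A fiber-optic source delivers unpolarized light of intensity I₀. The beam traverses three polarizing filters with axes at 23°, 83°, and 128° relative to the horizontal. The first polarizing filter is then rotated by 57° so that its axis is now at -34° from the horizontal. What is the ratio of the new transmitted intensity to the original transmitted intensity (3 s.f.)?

Before rotation:
Unpolarized light through the first polarizer → I₁ = ½ I₀, now polarized at 23°.
I₂ = I₁ cos²(83° − 23°) = 0.5 I₀ · cos²(60°) = 0.125 I₀.
I₃ = I₂ cos²(128° − 83°) = 0.125 I₀ · cos²(45°) = 0.0625 I₀.
After rotation:
Unpolarized light through the first polarizer → I₁ = ½ I₀, now polarized at -34°.
Angle between axes 1 and 2: 63°. I₂ = 0.5 I₀ · cos²(63°) = 0.1031 I₀.
I₃ = I₂ cos²(128° − 83°) = 0.1031 I₀ · cos²(45°) = 0.05153 I₀.
Ratio = 0.05153 / 0.0625 = 0.8244.

I_new/I_old ≈ 0.824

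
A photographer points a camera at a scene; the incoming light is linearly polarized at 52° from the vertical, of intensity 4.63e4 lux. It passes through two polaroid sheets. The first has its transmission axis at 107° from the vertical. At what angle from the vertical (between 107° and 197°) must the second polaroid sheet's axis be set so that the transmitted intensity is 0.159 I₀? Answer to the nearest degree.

θ ≈ 153°

I₁ = I₀ cos²(107° − 52°) = I₀ cos²(55°) = 0.329 I₀.
Need I₂/I₀ = 0.159, so cos²(θ − 107°) = 0.159 / 0.329 = 0.4833.
θ − 107° = arccos(√0.4833) = 46.0°, giving θ ≈ 107 + 46.0 = 153.0°.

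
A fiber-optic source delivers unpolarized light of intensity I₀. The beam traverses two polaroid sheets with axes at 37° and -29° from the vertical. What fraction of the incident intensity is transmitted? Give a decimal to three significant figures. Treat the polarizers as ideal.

Unpolarized light through the first polarizer → I₁ = ½ I₀, now polarized at 37°.
I₂ = I₁ cos²(-29° − 37°) = 0.5 I₀ · cos²(66°) = 0.08272 I₀.
Transmitted fraction = 0.08272.

≈ 0.0827 I₀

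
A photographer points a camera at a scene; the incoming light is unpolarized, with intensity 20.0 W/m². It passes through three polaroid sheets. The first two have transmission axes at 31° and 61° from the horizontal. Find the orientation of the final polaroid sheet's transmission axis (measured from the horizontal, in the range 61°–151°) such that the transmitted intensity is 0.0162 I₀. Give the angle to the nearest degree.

θ ≈ 139°

Unpolarized light through the first polarizer → I₁ = ½ I₀, now polarized at 31°.
I₂ = I₁ cos²(61° − 31°) = 0.5 I₀ · cos²(30°) = 0.375 I₀.
Need I₃/I₀ = 0.0162, so cos²(θ − 61°) = 0.0162 / 0.375 = 0.0432.
θ − 61° = arccos(√0.0432) = 78.0°, giving θ ≈ 61 + 78.0 = 139.0°.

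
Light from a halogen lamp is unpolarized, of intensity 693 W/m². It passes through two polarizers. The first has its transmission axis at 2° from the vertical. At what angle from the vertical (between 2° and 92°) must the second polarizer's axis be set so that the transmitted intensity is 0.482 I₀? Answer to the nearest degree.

θ ≈ 13°

Unpolarized light through the first polarizer → I₁ = ½ I₀, now polarized at 2°.
Need I₂/I₀ = 0.482, so cos²(θ − 2°) = 0.482 / 0.5 = 0.964.
θ − 2° = arccos(√0.964) = 10.9°, giving θ ≈ 2 + 10.9 = 12.9°.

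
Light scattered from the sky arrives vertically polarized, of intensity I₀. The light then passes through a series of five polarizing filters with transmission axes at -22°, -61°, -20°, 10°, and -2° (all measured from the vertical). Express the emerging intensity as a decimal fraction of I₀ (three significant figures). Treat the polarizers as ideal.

I₁ = I₀ cos²(-22° − 0°) = I₀ cos²(22°) = 0.8597 I₀.
I₂ = I₁ cos²(-61° + 22°) = 0.8597 I₀ · cos²(39°) = 0.5192 I₀.
I₃ = I₂ cos²(-20° + 61°) = 0.5192 I₀ · cos²(41°) = 0.2957 I₀.
I₄ = I₃ cos²(10° + 20°) = 0.2957 I₀ · cos²(30°) = 0.2218 I₀.
I₅ = I₄ cos²(-2° − 10°) = 0.2218 I₀ · cos²(12°) = 0.2122 I₀.
Transmitted fraction = 0.2122.

≈ 0.212 I₀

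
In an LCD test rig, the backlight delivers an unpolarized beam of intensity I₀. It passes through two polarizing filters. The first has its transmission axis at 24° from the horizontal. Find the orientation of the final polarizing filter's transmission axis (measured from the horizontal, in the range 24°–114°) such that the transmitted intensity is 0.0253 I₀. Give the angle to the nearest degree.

Unpolarized light through the first polarizer → I₁ = ½ I₀, now polarized at 24°.
Need I₂/I₀ = 0.0253, so cos²(θ − 24°) = 0.0253 / 0.5 = 0.0506.
θ − 24° = arccos(√0.0506) = 77.0°, giving θ ≈ 24 + 77.0 = 101.0°.

θ ≈ 101°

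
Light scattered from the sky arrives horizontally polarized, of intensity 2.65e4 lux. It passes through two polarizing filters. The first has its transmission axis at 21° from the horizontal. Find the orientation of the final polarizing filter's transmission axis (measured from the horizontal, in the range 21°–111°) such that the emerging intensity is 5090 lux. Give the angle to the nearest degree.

θ ≈ 83°

By Malus's law, I₁ = I₀ cos²(21° − 0°) = I₀ cos²(21°) = 0.8716 I₀.
Target fraction: 5090 / 2.65e4 lux = 0.1921 of I₀.
Need I₂/I₀ = 0.1921, so cos²(θ − 21°) = 0.1921 / 0.8716 = 0.2204.
θ − 21° = arccos(√0.2204) = 62.0°, giving θ ≈ 21 + 62.0 = 83.0°.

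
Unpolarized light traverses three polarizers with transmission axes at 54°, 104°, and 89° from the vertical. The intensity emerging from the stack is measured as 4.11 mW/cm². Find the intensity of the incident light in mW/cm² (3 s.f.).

I₀ ≈ 21.3 mW/cm²

Unpolarized light through the first polarizer → I₁ = ½ I₀, now polarized at 54°.
I₂ = I₁ cos²(104° − 54°) = 0.5 I₀ · cos²(50°) = 0.2066 I₀.
I₃ = I₂ cos²(89° − 104°) = 0.2066 I₀ · cos²(15°) = 0.1927 I₀.
So 4.11 mW/cm² = 0.1927 I₀, giving I₀ = 4.11/0.1927 = 21.32 mW/cm².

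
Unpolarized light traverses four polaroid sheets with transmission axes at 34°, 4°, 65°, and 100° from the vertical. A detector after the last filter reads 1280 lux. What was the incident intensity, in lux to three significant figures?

I₀ ≈ 2.16e4 lux

Unpolarized light through the first polarizer → I₁ = ½ I₀, now polarized at 34°.
I₂ = I₁ cos²(4° − 34°) = 0.5 I₀ · cos²(30°) = 0.375 I₀.
I₃ = I₂ cos²(65° − 4°) = 0.375 I₀ · cos²(61°) = 0.08814 I₀.
I₄ = I₃ cos²(100° − 65°) = 0.08814 I₀ · cos²(35°) = 0.05914 I₀.
So 1280 lux = 0.05914 I₀, giving I₀ = 1280/0.05914 = 2.164e+04 lux.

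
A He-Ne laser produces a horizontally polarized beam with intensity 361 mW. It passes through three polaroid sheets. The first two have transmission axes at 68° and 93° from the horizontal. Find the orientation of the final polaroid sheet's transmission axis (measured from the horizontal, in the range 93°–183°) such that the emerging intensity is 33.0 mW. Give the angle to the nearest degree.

θ ≈ 120°

By Malus's law, I₁ = I₀ cos²(68° − 0°) = I₀ cos²(68°) = 0.1403 I₀.
I₂ = I₁ cos²(93° − 68°) = 0.1403 I₀ · cos²(25°) = 0.1153 I₀.
Target fraction: 33.0 / 361 mW = 0.09141 of I₀.
Need I₃/I₀ = 0.09141, so cos²(θ − 93°) = 0.09141 / 0.1153 = 0.7931.
θ − 93° = arccos(√0.7931) = 27.1°, giving θ ≈ 93 + 27.1 = 120.1°.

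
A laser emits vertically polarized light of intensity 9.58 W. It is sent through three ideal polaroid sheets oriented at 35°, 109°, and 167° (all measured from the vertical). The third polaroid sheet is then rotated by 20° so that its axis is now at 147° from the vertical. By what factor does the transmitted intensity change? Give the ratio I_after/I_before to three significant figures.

I_new/I_old ≈ 2.21

Before rotation:
I₁ = I₀ cos²(35° − 0°) = I₀ cos²(35°) = 0.671 I₀.
I₂ = I₁ cos²(109° − 35°) = 0.671 I₀ · cos²(74°) = 0.05098 I₀.
I₃ = I₂ cos²(167° − 109°) = 0.05098 I₀ · cos²(58°) = 0.01432 I₀.
After rotation:
I₁ = I₀ cos²(35° − 0°) = I₀ cos²(35°) = 0.671 I₀.
I₂ = I₁ cos²(109° − 35°) = 0.671 I₀ · cos²(74°) = 0.05098 I₀.
I₃ = I₂ cos²(147° − 109°) = 0.05098 I₀ · cos²(38°) = 0.03166 I₀.
Ratio = 0.03166 / 0.01432 = 2.211.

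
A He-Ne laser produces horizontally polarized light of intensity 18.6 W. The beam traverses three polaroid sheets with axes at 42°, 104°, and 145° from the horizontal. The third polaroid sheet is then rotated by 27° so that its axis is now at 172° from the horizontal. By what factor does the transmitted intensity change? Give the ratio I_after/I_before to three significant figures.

I_new/I_old ≈ 0.246

Before rotation:
I₁ = I₀ cos²(42° − 0°) = I₀ cos²(42°) = 0.5523 I₀.
I₂ = I₁ cos²(104° − 42°) = 0.5523 I₀ · cos²(62°) = 0.1217 I₀.
I₃ = I₂ cos²(145° − 104°) = 0.1217 I₀ · cos²(41°) = 0.06933 I₀.
After rotation:
I₁ = I₀ cos²(42° − 0°) = I₀ cos²(42°) = 0.5523 I₀.
I₂ = I₁ cos²(104° − 42°) = 0.5523 I₀ · cos²(62°) = 0.1217 I₀.
I₃ = I₂ cos²(172° − 104°) = 0.1217 I₀ · cos²(68°) = 0.01708 I₀.
Ratio = 0.01708 / 0.06933 = 0.2464.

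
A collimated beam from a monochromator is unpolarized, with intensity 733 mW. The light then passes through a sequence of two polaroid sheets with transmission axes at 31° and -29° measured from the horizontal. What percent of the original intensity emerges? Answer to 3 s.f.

≈ 12.5%

Unpolarized light through the first polarizer → I₁ = 733 mW/2 = 366.5 mW, polarized at 31°.
I₂ = I₁ · cos²(60°) = 366.5 · 0.25 = 91.63 mW.
That is 12.5% of the incident intensity.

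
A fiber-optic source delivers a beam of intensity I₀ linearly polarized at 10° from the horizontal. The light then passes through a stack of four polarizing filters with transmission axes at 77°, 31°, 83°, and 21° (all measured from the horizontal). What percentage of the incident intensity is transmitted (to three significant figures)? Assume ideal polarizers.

I₁ = I₀ cos²(77° − 10°) = I₀ cos²(67°) = 0.1527 I₀.
I₂ = I₁ cos²(31° − 77°) = 0.1527 I₀ · cos²(46°) = 0.07367 I₀.
I₃ = I₂ cos²(83° − 31°) = 0.07367 I₀ · cos²(52°) = 0.02792 I₀.
I₄ = I₃ cos²(21° − 83°) = 0.02792 I₀ · cos²(62°) = 0.006155 I₀.
That is 0.6155% of the incident intensity.

≈ 0.615%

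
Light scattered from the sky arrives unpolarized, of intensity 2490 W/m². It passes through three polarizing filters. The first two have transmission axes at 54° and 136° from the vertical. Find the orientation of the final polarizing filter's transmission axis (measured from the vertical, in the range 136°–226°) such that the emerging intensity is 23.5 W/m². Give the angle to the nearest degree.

θ ≈ 145°

Unpolarized light through the first polarizer → I₁ = ½ I₀, now polarized at 54°.
I₂ = I₁ cos²(136° − 54°) = 0.5 I₀ · cos²(82°) = 0.009685 I₀.
Target fraction: 23.5 / 2490 W/m² = 0.009438 of I₀.
Need I₃/I₀ = 0.009438, so cos²(θ − 136°) = 0.009438 / 0.009685 = 0.9745.
θ − 136° = arccos(√0.9745) = 9.2°, giving θ ≈ 136 + 9.2 = 145.2°.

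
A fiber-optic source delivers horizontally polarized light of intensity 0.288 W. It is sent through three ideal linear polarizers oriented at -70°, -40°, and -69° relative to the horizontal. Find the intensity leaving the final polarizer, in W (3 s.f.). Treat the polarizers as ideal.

I ≈ 0.0193 W

I₁ = 0.288 W · cos²(70°) = 0.03369 W.
I₂ = I₁ · cos²(30°) = 0.03369 · 0.75 = 0.02527 W.
I₃ = I₂ · cos²(29°) = 0.02527 · 0.765 = 0.01933 W.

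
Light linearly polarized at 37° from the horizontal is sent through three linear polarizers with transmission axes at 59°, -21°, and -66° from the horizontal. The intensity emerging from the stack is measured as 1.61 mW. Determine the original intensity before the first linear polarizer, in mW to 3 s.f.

I₁ = I₀ cos²(59° − 37°) = I₀ cos²(22°) = 0.8597 I₀.
I₂ = I₁ cos²(-21° − 59°) = 0.8597 I₀ · cos²(80°) = 0.02592 I₀.
I₃ = I₂ cos²(-66° + 21°) = 0.02592 I₀ · cos²(45°) = 0.01296 I₀.
So 1.61 mW = 0.01296 I₀, giving I₀ = 1.61/0.01296 = 124.2 mW.

I₀ ≈ 124 mW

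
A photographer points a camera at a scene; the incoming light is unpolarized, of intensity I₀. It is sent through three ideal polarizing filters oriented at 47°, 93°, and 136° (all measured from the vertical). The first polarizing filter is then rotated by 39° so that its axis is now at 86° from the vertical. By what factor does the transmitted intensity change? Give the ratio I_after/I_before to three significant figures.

I_new/I_old ≈ 2.04

Before rotation:
Unpolarized light through the first polarizer → I₁ = ½ I₀, now polarized at 47°.
I₂ = I₁ cos²(93° − 47°) = 0.5 I₀ · cos²(46°) = 0.2413 I₀.
I₃ = I₂ cos²(136° − 93°) = 0.2413 I₀ · cos²(43°) = 0.1291 I₀.
After rotation:
Unpolarized light through the first polarizer → I₁ = ½ I₀, now polarized at 86°.
I₂ = I₁ cos²(93° − 86°) = 0.5 I₀ · cos²(7°) = 0.4926 I₀.
I₃ = I₂ cos²(136° − 93°) = 0.4926 I₀ · cos²(43°) = 0.2635 I₀.
Ratio = 0.2635 / 0.1291 = 2.042.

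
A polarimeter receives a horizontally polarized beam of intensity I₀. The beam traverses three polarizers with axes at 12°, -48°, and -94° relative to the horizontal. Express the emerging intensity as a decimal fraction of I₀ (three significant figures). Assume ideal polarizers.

≈ 0.115 I₀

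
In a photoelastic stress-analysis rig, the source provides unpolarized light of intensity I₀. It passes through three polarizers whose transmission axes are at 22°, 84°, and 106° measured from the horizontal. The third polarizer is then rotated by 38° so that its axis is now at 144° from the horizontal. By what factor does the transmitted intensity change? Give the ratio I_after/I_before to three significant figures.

I_new/I_old ≈ 0.291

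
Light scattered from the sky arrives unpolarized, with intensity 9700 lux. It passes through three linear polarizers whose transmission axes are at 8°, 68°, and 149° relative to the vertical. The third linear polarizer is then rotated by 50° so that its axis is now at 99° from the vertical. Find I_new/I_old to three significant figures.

I_new/I_old ≈ 30.0

Before rotation:
Unpolarized light through the first polarizer → I₁ = ½ I₀, now polarized at 8°.
I₂ = I₁ cos²(68° − 8°) = 0.5 I₀ · cos²(60°) = 0.125 I₀.
I₃ = I₂ cos²(149° − 68°) = 0.125 I₀ · cos²(81°) = 0.003059 I₀.
After rotation:
Unpolarized light through the first polarizer → I₁ = ½ I₀, now polarized at 8°.
I₂ = I₁ cos²(68° − 8°) = 0.5 I₀ · cos²(60°) = 0.125 I₀.
I₃ = I₂ cos²(99° − 68°) = 0.125 I₀ · cos²(31°) = 0.09184 I₀.
Ratio = 0.09184 / 0.003059 = 30.02.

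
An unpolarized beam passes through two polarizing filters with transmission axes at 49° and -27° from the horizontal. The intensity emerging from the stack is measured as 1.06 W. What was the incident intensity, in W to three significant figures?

Unpolarized light through the first polarizer → I₁ = ½ I₀, now polarized at 49°.
I₂ = I₁ cos²(-27° − 49°) = 0.5 I₀ · cos²(76°) = 0.02926 I₀.
So 1.06 W = 0.02926 I₀, giving I₀ = 1.06/0.02926 = 36.22 W.

I₀ ≈ 36.2 W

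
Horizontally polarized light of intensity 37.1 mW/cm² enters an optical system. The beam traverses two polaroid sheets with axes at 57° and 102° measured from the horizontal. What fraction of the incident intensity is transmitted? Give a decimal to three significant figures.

I/I₀ ≈ 0.148

I₁ = 37.1 mW/cm² · cos²(57°) = 11.01 mW/cm².
I₂ = I₁ · cos²(45°) = 11.01 · 0.5 = 5.503 mW/cm².
Transmitted fraction = 0.1483.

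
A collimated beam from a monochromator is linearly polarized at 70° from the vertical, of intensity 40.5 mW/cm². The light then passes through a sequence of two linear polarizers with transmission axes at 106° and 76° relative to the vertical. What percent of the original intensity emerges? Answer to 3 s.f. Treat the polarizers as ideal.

I₁ = 40.5 mW/cm² · cos²(36°) = 26.51 mW/cm².
I₂ = I₁ · cos²(30°) = 26.51 · 0.75 = 19.88 mW/cm².
That is 49.09% of the incident intensity.

≈ 49.1%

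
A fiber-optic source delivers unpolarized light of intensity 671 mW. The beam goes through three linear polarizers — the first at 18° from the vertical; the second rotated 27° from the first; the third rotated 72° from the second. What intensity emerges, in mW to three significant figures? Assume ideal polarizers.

Unpolarized light through the first polarizer → I₁ = 671 mW/2 = 335.5 mW, polarized at 18°.
I₂ = I₁ · cos²(27°) = 335.5 · 0.7939 = 266.4 mW.
I₃ = I₂ · cos²(72°) = 266.4 · 0.09549 = 25.43 mW.

I ≈ 25.4 mW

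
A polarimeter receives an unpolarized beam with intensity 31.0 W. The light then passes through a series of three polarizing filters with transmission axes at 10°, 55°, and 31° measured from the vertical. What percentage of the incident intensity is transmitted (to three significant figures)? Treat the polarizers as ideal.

Unpolarized light through the first polarizer → I₁ = 31.0 W/2 = 15.5 W, polarized at 10°.
I₂ = I₁ · cos²(45°) = 15.5 · 0.5 = 7.75 W.
I₃ = I₂ · cos²(24°) = 7.75 · 0.8346 = 6.468 W.
That is 20.86% of the incident intensity.

≈ 20.9%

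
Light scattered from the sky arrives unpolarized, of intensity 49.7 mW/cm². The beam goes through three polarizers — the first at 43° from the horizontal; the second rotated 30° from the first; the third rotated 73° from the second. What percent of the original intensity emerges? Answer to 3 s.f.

≈ 3.21%

Unpolarized light through the first polarizer → I₁ = 49.7 mW/cm²/2 = 24.85 mW/cm², polarized at 43°.
I₂ = I₁ · cos²(30°) = 24.85 · 0.75 = 18.64 mW/cm².
I₃ = I₂ · cos²(73°) = 18.64 · 0.08548 = 1.593 mW/cm².
That is 3.206% of the incident intensity.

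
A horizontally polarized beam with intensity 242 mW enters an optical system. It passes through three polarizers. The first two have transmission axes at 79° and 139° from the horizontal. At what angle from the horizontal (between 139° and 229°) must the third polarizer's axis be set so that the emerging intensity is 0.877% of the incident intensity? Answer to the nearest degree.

I₁ = I₀ cos²(79° − 0°) = I₀ cos²(79°) = 0.03641 I₀.
I₂ = I₁ cos²(139° − 79°) = 0.03641 I₀ · cos²(60°) = 0.009102 I₀.
Need I₃/I₀ = 0.00877, so cos²(θ − 139°) = 0.00877 / 0.009102 = 0.9635.
θ − 139° = arccos(√0.9635) = 11.0°, giving θ ≈ 139 + 11.0 = 150.0°.

θ ≈ 150°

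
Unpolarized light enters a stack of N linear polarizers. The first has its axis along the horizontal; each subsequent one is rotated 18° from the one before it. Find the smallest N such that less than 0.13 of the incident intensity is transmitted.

First polarizer halves the unpolarized light: factor 1/2.
Each further stage multiplies by cos²(18°) = 0.9045.
After N polarizers: T = 0.5·0.9045^(N−1). Require T < 0.13 ⇒ N−1 > ln(0.13/0.5)/ln(0.9045) = 13.42, so N−1 ≥ 14 and N = 15.
Check: N=15 gives T = 0.1227 < 0.13; N=14 gives T = 0.1356.

N = 15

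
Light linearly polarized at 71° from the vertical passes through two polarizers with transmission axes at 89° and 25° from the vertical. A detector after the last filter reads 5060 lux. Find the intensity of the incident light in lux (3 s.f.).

By Malus's law, I₁ = I₀ cos²(89° − 71°) = I₀ cos²(18°) = 0.9045 I₀.
I₂ = I₁ cos²(25° − 89°) = 0.9045 I₀ · cos²(64°) = 0.1738 I₀.
So 5060 lux = 0.1738 I₀, giving I₀ = 5060/0.1738 = 2.911e+04 lux.

I₀ ≈ 2.91e4 lux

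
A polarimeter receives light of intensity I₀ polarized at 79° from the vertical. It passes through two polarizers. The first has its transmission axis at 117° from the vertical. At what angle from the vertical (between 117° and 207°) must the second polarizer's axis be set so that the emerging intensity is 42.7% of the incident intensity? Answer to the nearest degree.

I₁ = I₀ cos²(117° − 79°) = I₀ cos²(38°) = 0.621 I₀.
Need I₂/I₀ = 0.427, so cos²(θ − 117°) = 0.427 / 0.621 = 0.6876.
θ − 117° = arccos(√0.6876) = 34.0°, giving θ ≈ 117 + 34.0 = 151.0°.

θ ≈ 151°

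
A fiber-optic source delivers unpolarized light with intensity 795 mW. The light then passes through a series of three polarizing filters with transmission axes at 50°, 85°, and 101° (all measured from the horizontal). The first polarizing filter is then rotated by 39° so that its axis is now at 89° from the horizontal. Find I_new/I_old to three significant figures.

I_new/I_old ≈ 1.48

Before rotation:
Unpolarized light through the first polarizer → I₁ = ½ I₀, now polarized at 50°.
I₂ = I₁ cos²(85° − 50°) = 0.5 I₀ · cos²(35°) = 0.3355 I₀.
I₃ = I₂ cos²(101° − 85°) = 0.3355 I₀ · cos²(16°) = 0.31 I₀.
After rotation:
Unpolarized light through the first polarizer → I₁ = ½ I₀, now polarized at 89°.
I₂ = I₁ cos²(85° − 89°) = 0.5 I₀ · cos²(4°) = 0.4976 I₀.
I₃ = I₂ cos²(101° − 85°) = 0.4976 I₀ · cos²(16°) = 0.4598 I₀.
Ratio = 0.4598 / 0.31 = 1.483.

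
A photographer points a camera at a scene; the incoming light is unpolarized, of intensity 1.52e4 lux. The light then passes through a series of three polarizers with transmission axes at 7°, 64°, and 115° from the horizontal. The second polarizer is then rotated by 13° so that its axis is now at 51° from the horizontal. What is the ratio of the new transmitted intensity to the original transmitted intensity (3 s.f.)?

I_new/I_old ≈ 0.846

Before rotation:
Unpolarized light through the first polarizer → I₁ = ½ I₀, now polarized at 7°.
I₂ = I₁ cos²(64° − 7°) = 0.5 I₀ · cos²(57°) = 0.1483 I₀.
I₃ = I₂ cos²(115° − 64°) = 0.1483 I₀ · cos²(51°) = 0.05874 I₀.
After rotation:
Unpolarized light through the first polarizer → I₁ = ½ I₀, now polarized at 7°.
I₂ = I₁ cos²(51° − 7°) = 0.5 I₀ · cos²(44°) = 0.2587 I₀.
I₃ = I₂ cos²(115° − 51°) = 0.2587 I₀ · cos²(64°) = 0.04972 I₀.
Ratio = 0.04972 / 0.05874 = 0.8464.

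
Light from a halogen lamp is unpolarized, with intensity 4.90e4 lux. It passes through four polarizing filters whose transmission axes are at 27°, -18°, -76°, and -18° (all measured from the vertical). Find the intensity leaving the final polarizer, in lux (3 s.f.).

Unpolarized light through the first polarizer → I₁ = 4.90e4 lux/2 = 2.45e+04 lux, polarized at 27°.
I₂ = I₁ · cos²(45°) = 2.45e+04 · 0.5 = 1.225e+04 lux.
I₃ = I₂ · cos²(58°) = 1.225e+04 · 0.2808 = 3440 lux.
I₄ = I₃ · cos²(58°) = 3440 · 0.2808 = 966 lux.

I ≈ 966 lux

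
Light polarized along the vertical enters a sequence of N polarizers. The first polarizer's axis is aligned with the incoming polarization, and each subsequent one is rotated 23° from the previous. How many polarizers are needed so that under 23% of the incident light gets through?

N = 10

First polarizer is aligned with the polarization: full transmission.
Each further stage multiplies by cos²(23°) = 0.8473.
After N polarizers: T = 0.8473^(N−1). Require T < 0.23 ⇒ N−1 > ln(0.23)/ln(0.8473) = 8.87, so N−1 ≥ 9 and N = 10.
Check: N=10 gives T = 0.2251 < 0.23; N=9 gives T = 0.2657.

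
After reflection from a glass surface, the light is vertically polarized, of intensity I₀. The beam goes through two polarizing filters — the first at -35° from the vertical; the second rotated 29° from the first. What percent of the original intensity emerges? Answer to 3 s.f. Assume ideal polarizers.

≈ 51.3%

I₁ = I₀ cos²(-35° − 0°) = I₀ cos²(35°) = 0.671 I₀.
I₂ = I₁ cos²(29°) = 0.671 · 0.765 I₀ = 0.5133 I₀.
That is 51.33% of the incident intensity.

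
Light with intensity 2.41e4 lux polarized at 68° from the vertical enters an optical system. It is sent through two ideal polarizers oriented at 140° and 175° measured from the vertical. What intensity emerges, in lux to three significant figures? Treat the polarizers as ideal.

I ≈ 1540 lux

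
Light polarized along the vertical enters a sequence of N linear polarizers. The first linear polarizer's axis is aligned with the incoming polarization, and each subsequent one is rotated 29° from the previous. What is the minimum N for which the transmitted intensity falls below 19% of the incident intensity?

First polarizer is aligned with the polarization: full transmission.
Each further stage multiplies by cos²(29°) = 0.765.
After N polarizers: T = 0.765^(N−1). Require T < 0.19 ⇒ N−1 > ln(0.19)/ln(0.765) = 6.20, so N−1 ≥ 7 and N = 8.
Check: N=8 gives T = 0.1533 < 0.19; N=7 gives T = 0.2004.

N = 8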